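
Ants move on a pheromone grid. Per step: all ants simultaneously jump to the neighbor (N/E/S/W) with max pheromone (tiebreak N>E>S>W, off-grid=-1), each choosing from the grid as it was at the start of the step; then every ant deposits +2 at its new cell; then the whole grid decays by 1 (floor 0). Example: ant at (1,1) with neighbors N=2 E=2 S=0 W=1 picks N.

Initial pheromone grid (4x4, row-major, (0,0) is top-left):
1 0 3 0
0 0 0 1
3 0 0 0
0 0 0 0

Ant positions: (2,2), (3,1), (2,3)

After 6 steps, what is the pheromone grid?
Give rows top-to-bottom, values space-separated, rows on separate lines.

After step 1: ants at (1,2),(2,1),(1,3)
  0 0 2 0
  0 0 1 2
  2 1 0 0
  0 0 0 0
After step 2: ants at (0,2),(2,0),(1,2)
  0 0 3 0
  0 0 2 1
  3 0 0 0
  0 0 0 0
After step 3: ants at (1,2),(1,0),(0,2)
  0 0 4 0
  1 0 3 0
  2 0 0 0
  0 0 0 0
After step 4: ants at (0,2),(2,0),(1,2)
  0 0 5 0
  0 0 4 0
  3 0 0 0
  0 0 0 0
After step 5: ants at (1,2),(1,0),(0,2)
  0 0 6 0
  1 0 5 0
  2 0 0 0
  0 0 0 0
After step 6: ants at (0,2),(2,0),(1,2)
  0 0 7 0
  0 0 6 0
  3 0 0 0
  0 0 0 0

0 0 7 0
0 0 6 0
3 0 0 0
0 0 0 0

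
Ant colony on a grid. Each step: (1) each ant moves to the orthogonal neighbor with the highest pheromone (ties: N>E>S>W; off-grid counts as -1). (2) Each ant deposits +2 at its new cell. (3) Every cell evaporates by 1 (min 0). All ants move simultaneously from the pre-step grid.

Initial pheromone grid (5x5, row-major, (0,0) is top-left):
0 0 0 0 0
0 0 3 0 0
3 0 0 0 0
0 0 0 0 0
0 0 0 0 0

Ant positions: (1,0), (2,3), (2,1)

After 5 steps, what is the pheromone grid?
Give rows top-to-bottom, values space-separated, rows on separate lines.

After step 1: ants at (2,0),(1,3),(2,0)
  0 0 0 0 0
  0 0 2 1 0
  6 0 0 0 0
  0 0 0 0 0
  0 0 0 0 0
After step 2: ants at (1,0),(1,2),(1,0)
  0 0 0 0 0
  3 0 3 0 0
  5 0 0 0 0
  0 0 0 0 0
  0 0 0 0 0
After step 3: ants at (2,0),(0,2),(2,0)
  0 0 1 0 0
  2 0 2 0 0
  8 0 0 0 0
  0 0 0 0 0
  0 0 0 0 0
After step 4: ants at (1,0),(1,2),(1,0)
  0 0 0 0 0
  5 0 3 0 0
  7 0 0 0 0
  0 0 0 0 0
  0 0 0 0 0
After step 5: ants at (2,0),(0,2),(2,0)
  0 0 1 0 0
  4 0 2 0 0
  10 0 0 0 0
  0 0 0 0 0
  0 0 0 0 0

0 0 1 0 0
4 0 2 0 0
10 0 0 0 0
0 0 0 0 0
0 0 0 0 0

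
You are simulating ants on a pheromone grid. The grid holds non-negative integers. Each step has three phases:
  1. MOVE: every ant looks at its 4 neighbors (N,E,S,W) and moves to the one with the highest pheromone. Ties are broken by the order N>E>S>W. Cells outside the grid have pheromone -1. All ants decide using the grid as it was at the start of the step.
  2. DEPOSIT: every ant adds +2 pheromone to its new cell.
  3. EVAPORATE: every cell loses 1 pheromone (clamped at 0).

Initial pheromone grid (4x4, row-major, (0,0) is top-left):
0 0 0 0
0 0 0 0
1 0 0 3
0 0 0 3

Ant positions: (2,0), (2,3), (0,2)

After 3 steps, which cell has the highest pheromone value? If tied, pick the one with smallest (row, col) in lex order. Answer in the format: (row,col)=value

Answer: (2,3)=4

Derivation:
Step 1: ant0:(2,0)->N->(1,0) | ant1:(2,3)->S->(3,3) | ant2:(0,2)->E->(0,3)
  grid max=4 at (3,3)
Step 2: ant0:(1,0)->N->(0,0) | ant1:(3,3)->N->(2,3) | ant2:(0,3)->S->(1,3)
  grid max=3 at (2,3)
Step 3: ant0:(0,0)->E->(0,1) | ant1:(2,3)->S->(3,3) | ant2:(1,3)->S->(2,3)
  grid max=4 at (2,3)
Final grid:
  0 1 0 0
  0 0 0 0
  0 0 0 4
  0 0 0 4
Max pheromone 4 at (2,3)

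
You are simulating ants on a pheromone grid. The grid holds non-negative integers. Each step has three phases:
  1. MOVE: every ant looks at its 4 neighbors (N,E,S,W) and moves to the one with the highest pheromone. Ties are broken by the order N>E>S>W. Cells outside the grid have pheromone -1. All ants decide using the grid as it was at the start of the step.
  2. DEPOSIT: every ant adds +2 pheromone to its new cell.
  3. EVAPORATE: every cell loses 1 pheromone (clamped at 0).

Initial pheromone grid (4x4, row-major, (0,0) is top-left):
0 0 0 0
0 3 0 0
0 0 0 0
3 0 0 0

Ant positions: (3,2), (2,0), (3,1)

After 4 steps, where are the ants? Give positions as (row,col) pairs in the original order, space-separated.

Step 1: ant0:(3,2)->N->(2,2) | ant1:(2,0)->S->(3,0) | ant2:(3,1)->W->(3,0)
  grid max=6 at (3,0)
Step 2: ant0:(2,2)->N->(1,2) | ant1:(3,0)->N->(2,0) | ant2:(3,0)->N->(2,0)
  grid max=5 at (3,0)
Step 3: ant0:(1,2)->W->(1,1) | ant1:(2,0)->S->(3,0) | ant2:(2,0)->S->(3,0)
  grid max=8 at (3,0)
Step 4: ant0:(1,1)->N->(0,1) | ant1:(3,0)->N->(2,0) | ant2:(3,0)->N->(2,0)
  grid max=7 at (3,0)

(0,1) (2,0) (2,0)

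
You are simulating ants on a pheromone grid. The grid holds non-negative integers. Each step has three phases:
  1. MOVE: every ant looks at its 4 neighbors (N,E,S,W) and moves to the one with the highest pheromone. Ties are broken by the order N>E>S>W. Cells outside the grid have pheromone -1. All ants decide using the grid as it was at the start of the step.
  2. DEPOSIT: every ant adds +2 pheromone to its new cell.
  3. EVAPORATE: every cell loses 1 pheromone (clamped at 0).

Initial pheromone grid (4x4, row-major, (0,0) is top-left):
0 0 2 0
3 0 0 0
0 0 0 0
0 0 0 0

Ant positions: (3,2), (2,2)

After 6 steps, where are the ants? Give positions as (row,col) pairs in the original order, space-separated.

Step 1: ant0:(3,2)->N->(2,2) | ant1:(2,2)->N->(1,2)
  grid max=2 at (1,0)
Step 2: ant0:(2,2)->N->(1,2) | ant1:(1,2)->N->(0,2)
  grid max=2 at (0,2)
Step 3: ant0:(1,2)->N->(0,2) | ant1:(0,2)->S->(1,2)
  grid max=3 at (0,2)
Step 4: ant0:(0,2)->S->(1,2) | ant1:(1,2)->N->(0,2)
  grid max=4 at (0,2)
Step 5: ant0:(1,2)->N->(0,2) | ant1:(0,2)->S->(1,2)
  grid max=5 at (0,2)
Step 6: ant0:(0,2)->S->(1,2) | ant1:(1,2)->N->(0,2)
  grid max=6 at (0,2)

(1,2) (0,2)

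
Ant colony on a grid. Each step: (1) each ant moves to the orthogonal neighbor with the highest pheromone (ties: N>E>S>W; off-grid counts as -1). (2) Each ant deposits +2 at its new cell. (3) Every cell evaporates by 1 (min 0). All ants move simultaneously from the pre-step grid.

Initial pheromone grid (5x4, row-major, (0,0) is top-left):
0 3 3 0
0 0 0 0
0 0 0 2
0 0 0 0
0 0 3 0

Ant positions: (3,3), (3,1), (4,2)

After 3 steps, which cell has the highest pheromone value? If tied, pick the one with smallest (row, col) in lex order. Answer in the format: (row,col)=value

Step 1: ant0:(3,3)->N->(2,3) | ant1:(3,1)->N->(2,1) | ant2:(4,2)->N->(3,2)
  grid max=3 at (2,3)
Step 2: ant0:(2,3)->N->(1,3) | ant1:(2,1)->N->(1,1) | ant2:(3,2)->S->(4,2)
  grid max=3 at (4,2)
Step 3: ant0:(1,3)->S->(2,3) | ant1:(1,1)->N->(0,1) | ant2:(4,2)->N->(3,2)
  grid max=3 at (2,3)
Final grid:
  0 2 0 0
  0 0 0 0
  0 0 0 3
  0 0 1 0
  0 0 2 0
Max pheromone 3 at (2,3)

Answer: (2,3)=3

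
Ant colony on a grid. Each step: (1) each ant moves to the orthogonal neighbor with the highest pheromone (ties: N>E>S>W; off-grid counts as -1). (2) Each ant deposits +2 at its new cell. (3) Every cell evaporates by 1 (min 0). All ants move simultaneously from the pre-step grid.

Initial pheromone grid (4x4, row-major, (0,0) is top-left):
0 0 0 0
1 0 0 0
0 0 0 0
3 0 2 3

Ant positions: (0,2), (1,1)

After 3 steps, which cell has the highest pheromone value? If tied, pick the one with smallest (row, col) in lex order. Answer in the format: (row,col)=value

Step 1: ant0:(0,2)->E->(0,3) | ant1:(1,1)->W->(1,0)
  grid max=2 at (1,0)
Step 2: ant0:(0,3)->S->(1,3) | ant1:(1,0)->N->(0,0)
  grid max=1 at (0,0)
Step 3: ant0:(1,3)->N->(0,3) | ant1:(0,0)->S->(1,0)
  grid max=2 at (1,0)
Final grid:
  0 0 0 1
  2 0 0 0
  0 0 0 0
  0 0 0 0
Max pheromone 2 at (1,0)

Answer: (1,0)=2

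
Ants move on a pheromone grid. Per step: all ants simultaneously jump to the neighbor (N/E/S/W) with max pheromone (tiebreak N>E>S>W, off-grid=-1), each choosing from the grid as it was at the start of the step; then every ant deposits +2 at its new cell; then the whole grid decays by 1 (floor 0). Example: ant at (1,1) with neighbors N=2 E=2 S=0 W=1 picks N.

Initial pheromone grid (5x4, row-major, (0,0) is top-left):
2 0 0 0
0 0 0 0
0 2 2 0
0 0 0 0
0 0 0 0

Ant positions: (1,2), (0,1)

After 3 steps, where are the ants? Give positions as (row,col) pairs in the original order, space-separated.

Step 1: ant0:(1,2)->S->(2,2) | ant1:(0,1)->W->(0,0)
  grid max=3 at (0,0)
Step 2: ant0:(2,2)->W->(2,1) | ant1:(0,0)->E->(0,1)
  grid max=2 at (0,0)
Step 3: ant0:(2,1)->E->(2,2) | ant1:(0,1)->W->(0,0)
  grid max=3 at (0,0)

(2,2) (0,0)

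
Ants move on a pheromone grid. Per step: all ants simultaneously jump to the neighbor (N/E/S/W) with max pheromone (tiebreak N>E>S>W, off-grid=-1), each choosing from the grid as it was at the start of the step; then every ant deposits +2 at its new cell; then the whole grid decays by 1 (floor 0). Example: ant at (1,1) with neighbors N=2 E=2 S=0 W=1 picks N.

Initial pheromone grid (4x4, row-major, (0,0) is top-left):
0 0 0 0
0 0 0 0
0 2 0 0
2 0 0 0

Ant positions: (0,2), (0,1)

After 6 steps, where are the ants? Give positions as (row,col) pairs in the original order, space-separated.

Step 1: ant0:(0,2)->E->(0,3) | ant1:(0,1)->E->(0,2)
  grid max=1 at (0,2)
Step 2: ant0:(0,3)->W->(0,2) | ant1:(0,2)->E->(0,3)
  grid max=2 at (0,2)
Step 3: ant0:(0,2)->E->(0,3) | ant1:(0,3)->W->(0,2)
  grid max=3 at (0,2)
Step 4: ant0:(0,3)->W->(0,2) | ant1:(0,2)->E->(0,3)
  grid max=4 at (0,2)
Step 5: ant0:(0,2)->E->(0,3) | ant1:(0,3)->W->(0,2)
  grid max=5 at (0,2)
Step 6: ant0:(0,3)->W->(0,2) | ant1:(0,2)->E->(0,3)
  grid max=6 at (0,2)

(0,2) (0,3)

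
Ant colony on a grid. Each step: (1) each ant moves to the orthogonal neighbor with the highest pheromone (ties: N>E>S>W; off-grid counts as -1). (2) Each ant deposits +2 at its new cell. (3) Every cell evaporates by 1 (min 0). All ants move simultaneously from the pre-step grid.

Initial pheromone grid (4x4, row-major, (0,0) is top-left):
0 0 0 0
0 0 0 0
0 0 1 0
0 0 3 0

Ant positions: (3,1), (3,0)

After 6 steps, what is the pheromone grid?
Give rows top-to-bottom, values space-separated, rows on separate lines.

After step 1: ants at (3,2),(2,0)
  0 0 0 0
  0 0 0 0
  1 0 0 0
  0 0 4 0
After step 2: ants at (2,2),(1,0)
  0 0 0 0
  1 0 0 0
  0 0 1 0
  0 0 3 0
After step 3: ants at (3,2),(0,0)
  1 0 0 0
  0 0 0 0
  0 0 0 0
  0 0 4 0
After step 4: ants at (2,2),(0,1)
  0 1 0 0
  0 0 0 0
  0 0 1 0
  0 0 3 0
After step 5: ants at (3,2),(0,2)
  0 0 1 0
  0 0 0 0
  0 0 0 0
  0 0 4 0
After step 6: ants at (2,2),(0,3)
  0 0 0 1
  0 0 0 0
  0 0 1 0
  0 0 3 0

0 0 0 1
0 0 0 0
0 0 1 0
0 0 3 0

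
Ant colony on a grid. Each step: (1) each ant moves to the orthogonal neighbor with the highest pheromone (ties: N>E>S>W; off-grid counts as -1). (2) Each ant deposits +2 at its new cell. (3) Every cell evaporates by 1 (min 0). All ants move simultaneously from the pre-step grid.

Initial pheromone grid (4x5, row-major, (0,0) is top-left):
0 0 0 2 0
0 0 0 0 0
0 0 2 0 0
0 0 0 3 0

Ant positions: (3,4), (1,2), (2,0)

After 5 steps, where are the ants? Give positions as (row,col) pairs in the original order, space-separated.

Step 1: ant0:(3,4)->W->(3,3) | ant1:(1,2)->S->(2,2) | ant2:(2,0)->N->(1,0)
  grid max=4 at (3,3)
Step 2: ant0:(3,3)->N->(2,3) | ant1:(2,2)->N->(1,2) | ant2:(1,0)->N->(0,0)
  grid max=3 at (3,3)
Step 3: ant0:(2,3)->S->(3,3) | ant1:(1,2)->S->(2,2) | ant2:(0,0)->E->(0,1)
  grid max=4 at (3,3)
Step 4: ant0:(3,3)->N->(2,3) | ant1:(2,2)->N->(1,2) | ant2:(0,1)->E->(0,2)
  grid max=3 at (3,3)
Step 5: ant0:(2,3)->S->(3,3) | ant1:(1,2)->S->(2,2) | ant2:(0,2)->S->(1,2)
  grid max=4 at (3,3)

(3,3) (2,2) (1,2)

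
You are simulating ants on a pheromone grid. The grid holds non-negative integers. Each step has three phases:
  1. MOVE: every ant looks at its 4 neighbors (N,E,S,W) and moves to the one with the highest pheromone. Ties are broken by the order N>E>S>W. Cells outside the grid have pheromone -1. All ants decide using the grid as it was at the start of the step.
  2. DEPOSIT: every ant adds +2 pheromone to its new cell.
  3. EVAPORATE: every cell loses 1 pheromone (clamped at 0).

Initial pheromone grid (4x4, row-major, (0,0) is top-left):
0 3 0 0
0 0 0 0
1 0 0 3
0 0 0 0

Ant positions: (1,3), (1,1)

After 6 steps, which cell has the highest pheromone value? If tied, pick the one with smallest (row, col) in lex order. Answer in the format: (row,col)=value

Answer: (0,1)=3

Derivation:
Step 1: ant0:(1,3)->S->(2,3) | ant1:(1,1)->N->(0,1)
  grid max=4 at (0,1)
Step 2: ant0:(2,3)->N->(1,3) | ant1:(0,1)->E->(0,2)
  grid max=3 at (0,1)
Step 3: ant0:(1,3)->S->(2,3) | ant1:(0,2)->W->(0,1)
  grid max=4 at (0,1)
Step 4: ant0:(2,3)->N->(1,3) | ant1:(0,1)->E->(0,2)
  grid max=3 at (0,1)
Step 5: ant0:(1,3)->S->(2,3) | ant1:(0,2)->W->(0,1)
  grid max=4 at (0,1)
Step 6: ant0:(2,3)->N->(1,3) | ant1:(0,1)->E->(0,2)
  grid max=3 at (0,1)
Final grid:
  0 3 1 0
  0 0 0 1
  0 0 0 3
  0 0 0 0
Max pheromone 3 at (0,1)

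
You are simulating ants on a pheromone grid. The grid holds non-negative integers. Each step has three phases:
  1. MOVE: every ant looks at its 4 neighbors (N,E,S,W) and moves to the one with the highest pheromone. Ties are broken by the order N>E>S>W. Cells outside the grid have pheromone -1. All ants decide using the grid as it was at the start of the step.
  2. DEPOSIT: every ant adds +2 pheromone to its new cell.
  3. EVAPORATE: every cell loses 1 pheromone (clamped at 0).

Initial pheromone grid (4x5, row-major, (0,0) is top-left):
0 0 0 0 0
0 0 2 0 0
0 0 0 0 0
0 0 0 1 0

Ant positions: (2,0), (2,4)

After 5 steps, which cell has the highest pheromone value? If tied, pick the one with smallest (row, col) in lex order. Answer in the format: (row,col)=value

Answer: (0,3)=1

Derivation:
Step 1: ant0:(2,0)->N->(1,0) | ant1:(2,4)->N->(1,4)
  grid max=1 at (1,0)
Step 2: ant0:(1,0)->N->(0,0) | ant1:(1,4)->N->(0,4)
  grid max=1 at (0,0)
Step 3: ant0:(0,0)->E->(0,1) | ant1:(0,4)->S->(1,4)
  grid max=1 at (0,1)
Step 4: ant0:(0,1)->E->(0,2) | ant1:(1,4)->N->(0,4)
  grid max=1 at (0,2)
Step 5: ant0:(0,2)->E->(0,3) | ant1:(0,4)->S->(1,4)
  grid max=1 at (0,3)
Final grid:
  0 0 0 1 0
  0 0 0 0 1
  0 0 0 0 0
  0 0 0 0 0
Max pheromone 1 at (0,3)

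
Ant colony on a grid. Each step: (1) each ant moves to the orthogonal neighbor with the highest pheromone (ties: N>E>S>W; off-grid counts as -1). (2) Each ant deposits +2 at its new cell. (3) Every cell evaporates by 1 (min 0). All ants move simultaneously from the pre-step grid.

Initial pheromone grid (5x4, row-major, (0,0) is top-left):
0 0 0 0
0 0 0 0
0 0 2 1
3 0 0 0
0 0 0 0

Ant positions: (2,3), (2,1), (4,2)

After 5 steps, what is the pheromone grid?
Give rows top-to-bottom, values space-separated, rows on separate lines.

After step 1: ants at (2,2),(2,2),(3,2)
  0 0 0 0
  0 0 0 0
  0 0 5 0
  2 0 1 0
  0 0 0 0
After step 2: ants at (3,2),(3,2),(2,2)
  0 0 0 0
  0 0 0 0
  0 0 6 0
  1 0 4 0
  0 0 0 0
After step 3: ants at (2,2),(2,2),(3,2)
  0 0 0 0
  0 0 0 0
  0 0 9 0
  0 0 5 0
  0 0 0 0
After step 4: ants at (3,2),(3,2),(2,2)
  0 0 0 0
  0 0 0 0
  0 0 10 0
  0 0 8 0
  0 0 0 0
After step 5: ants at (2,2),(2,2),(3,2)
  0 0 0 0
  0 0 0 0
  0 0 13 0
  0 0 9 0
  0 0 0 0

0 0 0 0
0 0 0 0
0 0 13 0
0 0 9 0
0 0 0 0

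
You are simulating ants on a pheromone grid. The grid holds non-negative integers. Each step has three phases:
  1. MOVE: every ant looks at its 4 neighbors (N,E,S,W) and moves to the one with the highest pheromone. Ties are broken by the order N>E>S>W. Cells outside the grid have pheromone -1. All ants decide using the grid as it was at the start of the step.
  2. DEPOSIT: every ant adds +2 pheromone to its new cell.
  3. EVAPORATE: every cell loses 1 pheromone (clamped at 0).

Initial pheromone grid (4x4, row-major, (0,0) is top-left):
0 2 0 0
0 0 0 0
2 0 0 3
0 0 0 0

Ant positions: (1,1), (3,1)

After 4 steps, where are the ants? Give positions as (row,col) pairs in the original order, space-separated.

Step 1: ant0:(1,1)->N->(0,1) | ant1:(3,1)->N->(2,1)
  grid max=3 at (0,1)
Step 2: ant0:(0,1)->E->(0,2) | ant1:(2,1)->W->(2,0)
  grid max=2 at (0,1)
Step 3: ant0:(0,2)->W->(0,1) | ant1:(2,0)->N->(1,0)
  grid max=3 at (0,1)
Step 4: ant0:(0,1)->E->(0,2) | ant1:(1,0)->S->(2,0)
  grid max=2 at (0,1)

(0,2) (2,0)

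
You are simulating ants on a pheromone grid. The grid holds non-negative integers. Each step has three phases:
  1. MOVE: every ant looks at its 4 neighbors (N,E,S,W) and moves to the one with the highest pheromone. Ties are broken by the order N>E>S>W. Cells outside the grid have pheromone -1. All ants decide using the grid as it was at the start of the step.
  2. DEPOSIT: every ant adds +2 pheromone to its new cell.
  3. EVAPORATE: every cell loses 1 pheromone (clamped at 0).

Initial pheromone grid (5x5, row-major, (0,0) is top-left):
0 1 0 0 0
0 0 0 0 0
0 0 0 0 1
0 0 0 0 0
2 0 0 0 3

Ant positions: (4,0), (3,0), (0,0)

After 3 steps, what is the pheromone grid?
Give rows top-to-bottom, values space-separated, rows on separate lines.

After step 1: ants at (3,0),(4,0),(0,1)
  0 2 0 0 0
  0 0 0 0 0
  0 0 0 0 0
  1 0 0 0 0
  3 0 0 0 2
After step 2: ants at (4,0),(3,0),(0,2)
  0 1 1 0 0
  0 0 0 0 0
  0 0 0 0 0
  2 0 0 0 0
  4 0 0 0 1
After step 3: ants at (3,0),(4,0),(0,1)
  0 2 0 0 0
  0 0 0 0 0
  0 0 0 0 0
  3 0 0 0 0
  5 0 0 0 0

0 2 0 0 0
0 0 0 0 0
0 0 0 0 0
3 0 0 0 0
5 0 0 0 0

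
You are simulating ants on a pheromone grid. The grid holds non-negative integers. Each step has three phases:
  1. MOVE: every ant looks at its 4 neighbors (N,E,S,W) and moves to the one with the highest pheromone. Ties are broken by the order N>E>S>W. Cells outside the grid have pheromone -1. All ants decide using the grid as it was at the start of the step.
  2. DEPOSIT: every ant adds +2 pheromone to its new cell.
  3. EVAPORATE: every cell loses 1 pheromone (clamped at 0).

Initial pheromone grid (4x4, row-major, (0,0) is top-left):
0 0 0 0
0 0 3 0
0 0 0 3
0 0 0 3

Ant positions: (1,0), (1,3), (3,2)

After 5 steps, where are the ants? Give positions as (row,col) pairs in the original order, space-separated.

Step 1: ant0:(1,0)->N->(0,0) | ant1:(1,3)->S->(2,3) | ant2:(3,2)->E->(3,3)
  grid max=4 at (2,3)
Step 2: ant0:(0,0)->E->(0,1) | ant1:(2,3)->S->(3,3) | ant2:(3,3)->N->(2,3)
  grid max=5 at (2,3)
Step 3: ant0:(0,1)->E->(0,2) | ant1:(3,3)->N->(2,3) | ant2:(2,3)->S->(3,3)
  grid max=6 at (2,3)
Step 4: ant0:(0,2)->E->(0,3) | ant1:(2,3)->S->(3,3) | ant2:(3,3)->N->(2,3)
  grid max=7 at (2,3)
Step 5: ant0:(0,3)->S->(1,3) | ant1:(3,3)->N->(2,3) | ant2:(2,3)->S->(3,3)
  grid max=8 at (2,3)

(1,3) (2,3) (3,3)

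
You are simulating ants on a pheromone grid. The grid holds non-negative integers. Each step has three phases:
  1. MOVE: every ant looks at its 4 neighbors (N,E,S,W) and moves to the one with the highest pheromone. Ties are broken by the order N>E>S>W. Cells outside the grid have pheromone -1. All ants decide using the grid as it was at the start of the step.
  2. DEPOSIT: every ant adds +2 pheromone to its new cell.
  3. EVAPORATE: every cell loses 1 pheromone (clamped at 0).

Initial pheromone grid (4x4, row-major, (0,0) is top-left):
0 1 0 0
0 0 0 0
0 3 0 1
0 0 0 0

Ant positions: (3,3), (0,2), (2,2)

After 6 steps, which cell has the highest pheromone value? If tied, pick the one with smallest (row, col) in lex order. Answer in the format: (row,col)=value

Step 1: ant0:(3,3)->N->(2,3) | ant1:(0,2)->W->(0,1) | ant2:(2,2)->W->(2,1)
  grid max=4 at (2,1)
Step 2: ant0:(2,3)->N->(1,3) | ant1:(0,1)->E->(0,2) | ant2:(2,1)->N->(1,1)
  grid max=3 at (2,1)
Step 3: ant0:(1,3)->S->(2,3) | ant1:(0,2)->W->(0,1) | ant2:(1,1)->S->(2,1)
  grid max=4 at (2,1)
Step 4: ant0:(2,3)->N->(1,3) | ant1:(0,1)->E->(0,2) | ant2:(2,1)->N->(1,1)
  grid max=3 at (2,1)
Step 5: ant0:(1,3)->S->(2,3) | ant1:(0,2)->W->(0,1) | ant2:(1,1)->S->(2,1)
  grid max=4 at (2,1)
Step 6: ant0:(2,3)->N->(1,3) | ant1:(0,1)->E->(0,2) | ant2:(2,1)->N->(1,1)
  grid max=3 at (2,1)
Final grid:
  0 1 1 0
  0 1 0 1
  0 3 0 1
  0 0 0 0
Max pheromone 3 at (2,1)

Answer: (2,1)=3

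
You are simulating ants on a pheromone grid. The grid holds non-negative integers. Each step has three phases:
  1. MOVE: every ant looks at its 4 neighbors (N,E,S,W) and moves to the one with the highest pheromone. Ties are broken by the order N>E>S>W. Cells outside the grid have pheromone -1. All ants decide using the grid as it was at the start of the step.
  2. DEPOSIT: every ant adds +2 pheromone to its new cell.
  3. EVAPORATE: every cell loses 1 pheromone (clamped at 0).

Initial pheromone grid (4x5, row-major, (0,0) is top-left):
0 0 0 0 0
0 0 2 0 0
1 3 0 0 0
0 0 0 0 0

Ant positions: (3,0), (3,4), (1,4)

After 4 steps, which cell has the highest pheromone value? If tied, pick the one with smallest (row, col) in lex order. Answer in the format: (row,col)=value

Step 1: ant0:(3,0)->N->(2,0) | ant1:(3,4)->N->(2,4) | ant2:(1,4)->N->(0,4)
  grid max=2 at (2,0)
Step 2: ant0:(2,0)->E->(2,1) | ant1:(2,4)->N->(1,4) | ant2:(0,4)->S->(1,4)
  grid max=3 at (1,4)
Step 3: ant0:(2,1)->W->(2,0) | ant1:(1,4)->N->(0,4) | ant2:(1,4)->N->(0,4)
  grid max=3 at (0,4)
Step 4: ant0:(2,0)->E->(2,1) | ant1:(0,4)->S->(1,4) | ant2:(0,4)->S->(1,4)
  grid max=5 at (1,4)
Final grid:
  0 0 0 0 2
  0 0 0 0 5
  1 3 0 0 0
  0 0 0 0 0
Max pheromone 5 at (1,4)

Answer: (1,4)=5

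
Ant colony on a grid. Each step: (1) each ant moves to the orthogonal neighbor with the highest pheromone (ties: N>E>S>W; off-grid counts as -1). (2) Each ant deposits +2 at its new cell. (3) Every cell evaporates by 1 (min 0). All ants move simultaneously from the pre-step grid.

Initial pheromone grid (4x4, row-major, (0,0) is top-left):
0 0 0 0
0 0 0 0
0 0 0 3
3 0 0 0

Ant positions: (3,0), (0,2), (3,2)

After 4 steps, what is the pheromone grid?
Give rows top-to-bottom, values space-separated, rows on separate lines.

After step 1: ants at (2,0),(0,3),(2,2)
  0 0 0 1
  0 0 0 0
  1 0 1 2
  2 0 0 0
After step 2: ants at (3,0),(1,3),(2,3)
  0 0 0 0
  0 0 0 1
  0 0 0 3
  3 0 0 0
After step 3: ants at (2,0),(2,3),(1,3)
  0 0 0 0
  0 0 0 2
  1 0 0 4
  2 0 0 0
After step 4: ants at (3,0),(1,3),(2,3)
  0 0 0 0
  0 0 0 3
  0 0 0 5
  3 0 0 0

0 0 0 0
0 0 0 3
0 0 0 5
3 0 0 0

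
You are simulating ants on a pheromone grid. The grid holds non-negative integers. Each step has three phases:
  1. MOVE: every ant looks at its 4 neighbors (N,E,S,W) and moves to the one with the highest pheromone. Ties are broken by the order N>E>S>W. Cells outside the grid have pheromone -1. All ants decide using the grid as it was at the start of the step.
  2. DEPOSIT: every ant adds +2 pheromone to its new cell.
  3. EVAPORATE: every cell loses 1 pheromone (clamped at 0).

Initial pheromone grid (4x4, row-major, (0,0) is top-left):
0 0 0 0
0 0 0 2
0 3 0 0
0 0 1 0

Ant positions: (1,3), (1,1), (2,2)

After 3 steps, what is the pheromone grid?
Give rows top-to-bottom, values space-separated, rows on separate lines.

After step 1: ants at (0,3),(2,1),(2,1)
  0 0 0 1
  0 0 0 1
  0 6 0 0
  0 0 0 0
After step 2: ants at (1,3),(1,1),(1,1)
  0 0 0 0
  0 3 0 2
  0 5 0 0
  0 0 0 0
After step 3: ants at (0,3),(2,1),(2,1)
  0 0 0 1
  0 2 0 1
  0 8 0 0
  0 0 0 0

0 0 0 1
0 2 0 1
0 8 0 0
0 0 0 0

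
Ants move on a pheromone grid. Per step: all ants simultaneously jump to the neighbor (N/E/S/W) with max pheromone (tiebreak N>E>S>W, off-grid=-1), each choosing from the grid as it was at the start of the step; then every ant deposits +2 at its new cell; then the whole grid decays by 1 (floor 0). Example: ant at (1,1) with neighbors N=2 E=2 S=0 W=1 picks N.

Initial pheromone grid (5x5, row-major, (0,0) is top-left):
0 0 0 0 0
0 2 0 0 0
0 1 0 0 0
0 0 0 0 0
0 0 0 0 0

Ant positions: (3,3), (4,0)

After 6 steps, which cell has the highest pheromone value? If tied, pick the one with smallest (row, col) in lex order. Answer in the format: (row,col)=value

Answer: (0,2)=1

Derivation:
Step 1: ant0:(3,3)->N->(2,3) | ant1:(4,0)->N->(3,0)
  grid max=1 at (1,1)
Step 2: ant0:(2,3)->N->(1,3) | ant1:(3,0)->N->(2,0)
  grid max=1 at (1,3)
Step 3: ant0:(1,3)->N->(0,3) | ant1:(2,0)->N->(1,0)
  grid max=1 at (0,3)
Step 4: ant0:(0,3)->E->(0,4) | ant1:(1,0)->N->(0,0)
  grid max=1 at (0,0)
Step 5: ant0:(0,4)->S->(1,4) | ant1:(0,0)->E->(0,1)
  grid max=1 at (0,1)
Step 6: ant0:(1,4)->N->(0,4) | ant1:(0,1)->E->(0,2)
  grid max=1 at (0,2)
Final grid:
  0 0 1 0 1
  0 0 0 0 0
  0 0 0 0 0
  0 0 0 0 0
  0 0 0 0 0
Max pheromone 1 at (0,2)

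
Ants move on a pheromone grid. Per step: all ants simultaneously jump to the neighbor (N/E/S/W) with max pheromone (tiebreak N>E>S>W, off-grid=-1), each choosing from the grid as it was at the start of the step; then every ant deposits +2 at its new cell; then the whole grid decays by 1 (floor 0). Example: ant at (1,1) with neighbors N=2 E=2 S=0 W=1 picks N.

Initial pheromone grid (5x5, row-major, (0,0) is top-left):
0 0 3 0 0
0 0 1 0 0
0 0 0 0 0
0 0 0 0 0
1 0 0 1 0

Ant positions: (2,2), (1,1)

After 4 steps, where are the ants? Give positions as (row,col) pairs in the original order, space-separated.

Step 1: ant0:(2,2)->N->(1,2) | ant1:(1,1)->E->(1,2)
  grid max=4 at (1,2)
Step 2: ant0:(1,2)->N->(0,2) | ant1:(1,2)->N->(0,2)
  grid max=5 at (0,2)
Step 3: ant0:(0,2)->S->(1,2) | ant1:(0,2)->S->(1,2)
  grid max=6 at (1,2)
Step 4: ant0:(1,2)->N->(0,2) | ant1:(1,2)->N->(0,2)
  grid max=7 at (0,2)

(0,2) (0,2)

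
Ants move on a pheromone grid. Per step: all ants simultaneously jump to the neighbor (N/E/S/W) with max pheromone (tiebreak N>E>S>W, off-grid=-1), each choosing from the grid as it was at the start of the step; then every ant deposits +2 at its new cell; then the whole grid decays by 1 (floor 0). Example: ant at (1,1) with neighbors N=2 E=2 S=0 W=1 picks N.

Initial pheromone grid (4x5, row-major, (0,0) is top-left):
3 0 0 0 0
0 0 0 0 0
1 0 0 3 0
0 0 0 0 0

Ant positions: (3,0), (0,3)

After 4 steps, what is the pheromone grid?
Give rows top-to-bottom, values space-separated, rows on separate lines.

After step 1: ants at (2,0),(0,4)
  2 0 0 0 1
  0 0 0 0 0
  2 0 0 2 0
  0 0 0 0 0
After step 2: ants at (1,0),(1,4)
  1 0 0 0 0
  1 0 0 0 1
  1 0 0 1 0
  0 0 0 0 0
After step 3: ants at (0,0),(0,4)
  2 0 0 0 1
  0 0 0 0 0
  0 0 0 0 0
  0 0 0 0 0
After step 4: ants at (0,1),(1,4)
  1 1 0 0 0
  0 0 0 0 1
  0 0 0 0 0
  0 0 0 0 0

1 1 0 0 0
0 0 0 0 1
0 0 0 0 0
0 0 0 0 0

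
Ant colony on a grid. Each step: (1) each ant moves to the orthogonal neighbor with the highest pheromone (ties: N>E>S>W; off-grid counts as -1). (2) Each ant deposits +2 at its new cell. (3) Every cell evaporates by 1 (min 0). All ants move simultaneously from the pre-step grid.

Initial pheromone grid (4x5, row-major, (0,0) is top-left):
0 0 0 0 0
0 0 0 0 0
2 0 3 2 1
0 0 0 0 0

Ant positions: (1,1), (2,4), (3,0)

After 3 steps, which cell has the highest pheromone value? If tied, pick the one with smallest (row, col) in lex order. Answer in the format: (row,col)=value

Step 1: ant0:(1,1)->N->(0,1) | ant1:(2,4)->W->(2,3) | ant2:(3,0)->N->(2,0)
  grid max=3 at (2,0)
Step 2: ant0:(0,1)->E->(0,2) | ant1:(2,3)->W->(2,2) | ant2:(2,0)->N->(1,0)
  grid max=3 at (2,2)
Step 3: ant0:(0,2)->E->(0,3) | ant1:(2,2)->E->(2,3) | ant2:(1,0)->S->(2,0)
  grid max=3 at (2,0)
Final grid:
  0 0 0 1 0
  0 0 0 0 0
  3 0 2 3 0
  0 0 0 0 0
Max pheromone 3 at (2,0)

Answer: (2,0)=3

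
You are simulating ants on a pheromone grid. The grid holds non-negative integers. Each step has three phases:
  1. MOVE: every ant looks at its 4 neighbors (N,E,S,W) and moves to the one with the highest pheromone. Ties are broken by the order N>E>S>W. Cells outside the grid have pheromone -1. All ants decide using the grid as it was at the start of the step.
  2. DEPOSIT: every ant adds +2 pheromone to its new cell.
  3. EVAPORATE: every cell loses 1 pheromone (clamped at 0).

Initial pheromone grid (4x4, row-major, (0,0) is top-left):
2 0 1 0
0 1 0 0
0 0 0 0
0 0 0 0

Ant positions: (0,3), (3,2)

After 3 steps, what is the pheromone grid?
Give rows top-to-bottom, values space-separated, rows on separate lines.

After step 1: ants at (0,2),(2,2)
  1 0 2 0
  0 0 0 0
  0 0 1 0
  0 0 0 0
After step 2: ants at (0,3),(1,2)
  0 0 1 1
  0 0 1 0
  0 0 0 0
  0 0 0 0
After step 3: ants at (0,2),(0,2)
  0 0 4 0
  0 0 0 0
  0 0 0 0
  0 0 0 0

0 0 4 0
0 0 0 0
0 0 0 0
0 0 0 0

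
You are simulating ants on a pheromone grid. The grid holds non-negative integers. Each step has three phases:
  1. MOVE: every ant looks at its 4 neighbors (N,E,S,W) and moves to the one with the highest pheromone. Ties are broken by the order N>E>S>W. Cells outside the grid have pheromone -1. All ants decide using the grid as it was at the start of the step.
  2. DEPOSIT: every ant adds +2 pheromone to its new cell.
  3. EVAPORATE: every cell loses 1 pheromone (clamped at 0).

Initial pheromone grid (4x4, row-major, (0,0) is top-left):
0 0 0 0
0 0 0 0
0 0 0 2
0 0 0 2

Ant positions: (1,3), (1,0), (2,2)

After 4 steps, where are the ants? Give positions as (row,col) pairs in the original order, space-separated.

Step 1: ant0:(1,3)->S->(2,3) | ant1:(1,0)->N->(0,0) | ant2:(2,2)->E->(2,3)
  grid max=5 at (2,3)
Step 2: ant0:(2,3)->S->(3,3) | ant1:(0,0)->E->(0,1) | ant2:(2,3)->S->(3,3)
  grid max=4 at (2,3)
Step 3: ant0:(3,3)->N->(2,3) | ant1:(0,1)->E->(0,2) | ant2:(3,3)->N->(2,3)
  grid max=7 at (2,3)
Step 4: ant0:(2,3)->S->(3,3) | ant1:(0,2)->E->(0,3) | ant2:(2,3)->S->(3,3)
  grid max=6 at (2,3)

(3,3) (0,3) (3,3)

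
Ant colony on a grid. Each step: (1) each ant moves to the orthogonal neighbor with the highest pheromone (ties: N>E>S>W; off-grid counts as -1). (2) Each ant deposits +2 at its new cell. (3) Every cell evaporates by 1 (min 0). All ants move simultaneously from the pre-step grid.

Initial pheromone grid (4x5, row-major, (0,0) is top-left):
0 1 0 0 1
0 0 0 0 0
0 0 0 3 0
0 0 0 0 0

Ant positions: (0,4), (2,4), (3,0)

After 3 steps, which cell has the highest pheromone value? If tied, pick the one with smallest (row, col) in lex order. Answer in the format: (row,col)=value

Answer: (2,3)=4

Derivation:
Step 1: ant0:(0,4)->S->(1,4) | ant1:(2,4)->W->(2,3) | ant2:(3,0)->N->(2,0)
  grid max=4 at (2,3)
Step 2: ant0:(1,4)->N->(0,4) | ant1:(2,3)->N->(1,3) | ant2:(2,0)->N->(1,0)
  grid max=3 at (2,3)
Step 3: ant0:(0,4)->S->(1,4) | ant1:(1,3)->S->(2,3) | ant2:(1,0)->N->(0,0)
  grid max=4 at (2,3)
Final grid:
  1 0 0 0 0
  0 0 0 0 1
  0 0 0 4 0
  0 0 0 0 0
Max pheromone 4 at (2,3)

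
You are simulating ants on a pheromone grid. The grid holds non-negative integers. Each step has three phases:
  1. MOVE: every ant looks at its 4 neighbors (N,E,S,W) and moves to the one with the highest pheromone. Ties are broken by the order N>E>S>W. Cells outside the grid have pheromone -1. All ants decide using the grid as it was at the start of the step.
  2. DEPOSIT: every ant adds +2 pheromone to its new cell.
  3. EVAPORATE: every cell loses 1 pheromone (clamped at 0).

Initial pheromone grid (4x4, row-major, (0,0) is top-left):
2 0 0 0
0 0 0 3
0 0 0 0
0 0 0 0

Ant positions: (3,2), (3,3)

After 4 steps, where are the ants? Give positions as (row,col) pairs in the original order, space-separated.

Step 1: ant0:(3,2)->N->(2,2) | ant1:(3,3)->N->(2,3)
  grid max=2 at (1,3)
Step 2: ant0:(2,2)->E->(2,3) | ant1:(2,3)->N->(1,3)
  grid max=3 at (1,3)
Step 3: ant0:(2,3)->N->(1,3) | ant1:(1,3)->S->(2,3)
  grid max=4 at (1,3)
Step 4: ant0:(1,3)->S->(2,3) | ant1:(2,3)->N->(1,3)
  grid max=5 at (1,3)

(2,3) (1,3)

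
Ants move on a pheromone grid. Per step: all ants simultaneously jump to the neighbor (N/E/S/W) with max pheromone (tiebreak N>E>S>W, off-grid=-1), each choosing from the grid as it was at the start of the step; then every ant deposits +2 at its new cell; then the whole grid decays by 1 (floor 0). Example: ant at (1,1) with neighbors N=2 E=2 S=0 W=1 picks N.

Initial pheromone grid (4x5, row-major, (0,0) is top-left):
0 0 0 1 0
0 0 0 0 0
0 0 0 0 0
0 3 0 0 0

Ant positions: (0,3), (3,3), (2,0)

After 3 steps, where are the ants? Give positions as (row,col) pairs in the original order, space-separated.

Step 1: ant0:(0,3)->E->(0,4) | ant1:(3,3)->N->(2,3) | ant2:(2,0)->N->(1,0)
  grid max=2 at (3,1)
Step 2: ant0:(0,4)->S->(1,4) | ant1:(2,3)->N->(1,3) | ant2:(1,0)->N->(0,0)
  grid max=1 at (0,0)
Step 3: ant0:(1,4)->W->(1,3) | ant1:(1,3)->E->(1,4) | ant2:(0,0)->E->(0,1)
  grid max=2 at (1,3)

(1,3) (1,4) (0,1)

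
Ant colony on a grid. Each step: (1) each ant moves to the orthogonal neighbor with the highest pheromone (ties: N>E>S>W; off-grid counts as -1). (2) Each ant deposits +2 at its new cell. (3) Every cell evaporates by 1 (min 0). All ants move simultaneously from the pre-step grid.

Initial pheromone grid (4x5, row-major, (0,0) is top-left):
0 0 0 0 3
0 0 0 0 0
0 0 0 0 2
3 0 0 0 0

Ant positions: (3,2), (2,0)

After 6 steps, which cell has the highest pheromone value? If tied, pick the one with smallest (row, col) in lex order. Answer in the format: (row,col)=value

Step 1: ant0:(3,2)->N->(2,2) | ant1:(2,0)->S->(3,0)
  grid max=4 at (3,0)
Step 2: ant0:(2,2)->N->(1,2) | ant1:(3,0)->N->(2,0)
  grid max=3 at (3,0)
Step 3: ant0:(1,2)->N->(0,2) | ant1:(2,0)->S->(3,0)
  grid max=4 at (3,0)
Step 4: ant0:(0,2)->E->(0,3) | ant1:(3,0)->N->(2,0)
  grid max=3 at (3,0)
Step 5: ant0:(0,3)->E->(0,4) | ant1:(2,0)->S->(3,0)
  grid max=4 at (3,0)
Step 6: ant0:(0,4)->S->(1,4) | ant1:(3,0)->N->(2,0)
  grid max=3 at (3,0)
Final grid:
  0 0 0 0 0
  0 0 0 0 1
  1 0 0 0 0
  3 0 0 0 0
Max pheromone 3 at (3,0)

Answer: (3,0)=3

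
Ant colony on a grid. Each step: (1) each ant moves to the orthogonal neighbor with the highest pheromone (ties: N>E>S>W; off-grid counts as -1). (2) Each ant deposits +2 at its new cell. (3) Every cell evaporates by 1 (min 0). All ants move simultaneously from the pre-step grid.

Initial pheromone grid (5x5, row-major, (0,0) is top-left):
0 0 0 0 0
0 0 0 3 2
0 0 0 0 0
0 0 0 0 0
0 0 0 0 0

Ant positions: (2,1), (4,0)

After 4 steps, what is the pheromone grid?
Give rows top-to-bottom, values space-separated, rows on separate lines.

After step 1: ants at (1,1),(3,0)
  0 0 0 0 0
  0 1 0 2 1
  0 0 0 0 0
  1 0 0 0 0
  0 0 0 0 0
After step 2: ants at (0,1),(2,0)
  0 1 0 0 0
  0 0 0 1 0
  1 0 0 0 0
  0 0 0 0 0
  0 0 0 0 0
After step 3: ants at (0,2),(1,0)
  0 0 1 0 0
  1 0 0 0 0
  0 0 0 0 0
  0 0 0 0 0
  0 0 0 0 0
After step 4: ants at (0,3),(0,0)
  1 0 0 1 0
  0 0 0 0 0
  0 0 0 0 0
  0 0 0 0 0
  0 0 0 0 0

1 0 0 1 0
0 0 0 0 0
0 0 0 0 0
0 0 0 0 0
0 0 0 0 0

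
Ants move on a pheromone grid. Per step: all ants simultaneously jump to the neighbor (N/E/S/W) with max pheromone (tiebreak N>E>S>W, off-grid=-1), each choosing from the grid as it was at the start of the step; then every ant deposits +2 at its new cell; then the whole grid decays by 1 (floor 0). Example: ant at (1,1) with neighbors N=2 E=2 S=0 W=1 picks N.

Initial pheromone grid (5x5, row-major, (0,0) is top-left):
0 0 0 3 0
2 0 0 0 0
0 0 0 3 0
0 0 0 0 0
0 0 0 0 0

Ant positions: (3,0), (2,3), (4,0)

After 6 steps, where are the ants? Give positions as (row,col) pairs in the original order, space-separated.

Step 1: ant0:(3,0)->N->(2,0) | ant1:(2,3)->N->(1,3) | ant2:(4,0)->N->(3,0)
  grid max=2 at (0,3)
Step 2: ant0:(2,0)->N->(1,0) | ant1:(1,3)->N->(0,3) | ant2:(3,0)->N->(2,0)
  grid max=3 at (0,3)
Step 3: ant0:(1,0)->S->(2,0) | ant1:(0,3)->E->(0,4) | ant2:(2,0)->N->(1,0)
  grid max=3 at (1,0)
Step 4: ant0:(2,0)->N->(1,0) | ant1:(0,4)->W->(0,3) | ant2:(1,0)->S->(2,0)
  grid max=4 at (1,0)
Step 5: ant0:(1,0)->S->(2,0) | ant1:(0,3)->E->(0,4) | ant2:(2,0)->N->(1,0)
  grid max=5 at (1,0)
Step 6: ant0:(2,0)->N->(1,0) | ant1:(0,4)->W->(0,3) | ant2:(1,0)->S->(2,0)
  grid max=6 at (1,0)

(1,0) (0,3) (2,0)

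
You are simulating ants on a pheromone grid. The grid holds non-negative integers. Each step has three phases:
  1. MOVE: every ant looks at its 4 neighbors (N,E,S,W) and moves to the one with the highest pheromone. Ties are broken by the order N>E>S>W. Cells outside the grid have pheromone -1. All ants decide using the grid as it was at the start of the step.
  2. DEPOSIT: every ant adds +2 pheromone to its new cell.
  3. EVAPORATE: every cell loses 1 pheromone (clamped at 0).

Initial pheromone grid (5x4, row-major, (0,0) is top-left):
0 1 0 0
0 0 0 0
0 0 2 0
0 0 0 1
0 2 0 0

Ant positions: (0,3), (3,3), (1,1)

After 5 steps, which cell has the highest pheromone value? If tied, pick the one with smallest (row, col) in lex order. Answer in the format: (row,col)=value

Step 1: ant0:(0,3)->S->(1,3) | ant1:(3,3)->N->(2,3) | ant2:(1,1)->N->(0,1)
  grid max=2 at (0,1)
Step 2: ant0:(1,3)->S->(2,3) | ant1:(2,3)->N->(1,3) | ant2:(0,1)->E->(0,2)
  grid max=2 at (1,3)
Step 3: ant0:(2,3)->N->(1,3) | ant1:(1,3)->S->(2,3) | ant2:(0,2)->W->(0,1)
  grid max=3 at (1,3)
Step 4: ant0:(1,3)->S->(2,3) | ant1:(2,3)->N->(1,3) | ant2:(0,1)->E->(0,2)
  grid max=4 at (1,3)
Step 5: ant0:(2,3)->N->(1,3) | ant1:(1,3)->S->(2,3) | ant2:(0,2)->W->(0,1)
  grid max=5 at (1,3)
Final grid:
  0 2 0 0
  0 0 0 5
  0 0 0 5
  0 0 0 0
  0 0 0 0
Max pheromone 5 at (1,3)

Answer: (1,3)=5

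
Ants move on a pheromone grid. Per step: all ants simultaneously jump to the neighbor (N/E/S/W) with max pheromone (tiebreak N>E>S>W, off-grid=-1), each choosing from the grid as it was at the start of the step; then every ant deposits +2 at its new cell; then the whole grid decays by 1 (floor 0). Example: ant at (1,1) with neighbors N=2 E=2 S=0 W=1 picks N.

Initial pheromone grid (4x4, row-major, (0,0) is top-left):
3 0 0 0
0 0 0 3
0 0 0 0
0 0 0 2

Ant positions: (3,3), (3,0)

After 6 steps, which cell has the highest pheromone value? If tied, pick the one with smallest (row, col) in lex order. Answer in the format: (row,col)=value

Step 1: ant0:(3,3)->N->(2,3) | ant1:(3,0)->N->(2,0)
  grid max=2 at (0,0)
Step 2: ant0:(2,3)->N->(1,3) | ant1:(2,0)->N->(1,0)
  grid max=3 at (1,3)
Step 3: ant0:(1,3)->N->(0,3) | ant1:(1,0)->N->(0,0)
  grid max=2 at (0,0)
Step 4: ant0:(0,3)->S->(1,3) | ant1:(0,0)->E->(0,1)
  grid max=3 at (1,3)
Step 5: ant0:(1,3)->N->(0,3) | ant1:(0,1)->W->(0,0)
  grid max=2 at (0,0)
Step 6: ant0:(0,3)->S->(1,3) | ant1:(0,0)->E->(0,1)
  grid max=3 at (1,3)
Final grid:
  1 1 0 0
  0 0 0 3
  0 0 0 0
  0 0 0 0
Max pheromone 3 at (1,3)

Answer: (1,3)=3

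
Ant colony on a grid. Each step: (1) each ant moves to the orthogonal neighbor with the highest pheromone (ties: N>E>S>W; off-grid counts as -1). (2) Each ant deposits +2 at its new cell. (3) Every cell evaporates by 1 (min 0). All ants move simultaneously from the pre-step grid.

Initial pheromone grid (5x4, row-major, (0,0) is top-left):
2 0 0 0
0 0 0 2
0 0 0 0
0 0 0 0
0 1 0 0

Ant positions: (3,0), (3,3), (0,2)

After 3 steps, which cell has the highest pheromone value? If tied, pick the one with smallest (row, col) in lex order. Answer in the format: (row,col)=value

Answer: (0,3)=3

Derivation:
Step 1: ant0:(3,0)->N->(2,0) | ant1:(3,3)->N->(2,3) | ant2:(0,2)->E->(0,3)
  grid max=1 at (0,0)
Step 2: ant0:(2,0)->N->(1,0) | ant1:(2,3)->N->(1,3) | ant2:(0,3)->S->(1,3)
  grid max=4 at (1,3)
Step 3: ant0:(1,0)->N->(0,0) | ant1:(1,3)->N->(0,3) | ant2:(1,3)->N->(0,3)
  grid max=3 at (0,3)
Final grid:
  1 0 0 3
  0 0 0 3
  0 0 0 0
  0 0 0 0
  0 0 0 0
Max pheromone 3 at (0,3)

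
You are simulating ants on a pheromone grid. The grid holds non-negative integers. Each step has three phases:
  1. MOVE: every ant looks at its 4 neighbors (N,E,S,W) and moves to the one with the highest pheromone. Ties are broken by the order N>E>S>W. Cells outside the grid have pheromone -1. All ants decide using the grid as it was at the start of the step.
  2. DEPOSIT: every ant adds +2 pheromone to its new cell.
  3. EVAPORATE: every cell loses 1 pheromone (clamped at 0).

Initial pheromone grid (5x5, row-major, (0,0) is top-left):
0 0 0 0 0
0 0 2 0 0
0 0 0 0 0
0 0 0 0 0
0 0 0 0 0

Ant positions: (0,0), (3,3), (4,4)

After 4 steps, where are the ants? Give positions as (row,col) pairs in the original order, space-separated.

Step 1: ant0:(0,0)->E->(0,1) | ant1:(3,3)->N->(2,3) | ant2:(4,4)->N->(3,4)
  grid max=1 at (0,1)
Step 2: ant0:(0,1)->E->(0,2) | ant1:(2,3)->N->(1,3) | ant2:(3,4)->N->(2,4)
  grid max=1 at (0,2)
Step 3: ant0:(0,2)->E->(0,3) | ant1:(1,3)->N->(0,3) | ant2:(2,4)->N->(1,4)
  grid max=3 at (0,3)
Step 4: ant0:(0,3)->E->(0,4) | ant1:(0,3)->E->(0,4) | ant2:(1,4)->N->(0,4)
  grid max=5 at (0,4)

(0,4) (0,4) (0,4)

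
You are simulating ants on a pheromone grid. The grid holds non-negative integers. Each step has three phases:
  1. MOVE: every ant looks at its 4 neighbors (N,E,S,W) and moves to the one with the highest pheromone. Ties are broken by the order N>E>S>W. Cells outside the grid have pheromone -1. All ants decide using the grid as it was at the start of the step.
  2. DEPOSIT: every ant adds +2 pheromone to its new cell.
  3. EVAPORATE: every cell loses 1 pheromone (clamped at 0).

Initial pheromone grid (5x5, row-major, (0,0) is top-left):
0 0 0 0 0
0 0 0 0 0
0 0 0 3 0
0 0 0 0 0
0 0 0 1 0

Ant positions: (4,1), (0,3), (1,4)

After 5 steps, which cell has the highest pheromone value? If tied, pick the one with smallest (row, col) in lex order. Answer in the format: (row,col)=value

Step 1: ant0:(4,1)->N->(3,1) | ant1:(0,3)->E->(0,4) | ant2:(1,4)->N->(0,4)
  grid max=3 at (0,4)
Step 2: ant0:(3,1)->N->(2,1) | ant1:(0,4)->S->(1,4) | ant2:(0,4)->S->(1,4)
  grid max=3 at (1,4)
Step 3: ant0:(2,1)->N->(1,1) | ant1:(1,4)->N->(0,4) | ant2:(1,4)->N->(0,4)
  grid max=5 at (0,4)
Step 4: ant0:(1,1)->N->(0,1) | ant1:(0,4)->S->(1,4) | ant2:(0,4)->S->(1,4)
  grid max=5 at (1,4)
Step 5: ant0:(0,1)->E->(0,2) | ant1:(1,4)->N->(0,4) | ant2:(1,4)->N->(0,4)
  grid max=7 at (0,4)
Final grid:
  0 0 1 0 7
  0 0 0 0 4
  0 0 0 0 0
  0 0 0 0 0
  0 0 0 0 0
Max pheromone 7 at (0,4)

Answer: (0,4)=7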